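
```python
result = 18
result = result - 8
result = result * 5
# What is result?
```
Trace:
  result=18
  result=10
  result=50

Final answer: 50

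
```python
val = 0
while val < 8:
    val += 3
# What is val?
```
Trace:
  val=0
  val=3
  val=6
  val=9

Final answer: 9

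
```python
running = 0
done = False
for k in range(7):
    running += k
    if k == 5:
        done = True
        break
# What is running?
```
Trace:
  running=0
  running=0, done=False
  running=0, done=False, k=0
  running=1, done=False, k=1
  running=3, done=False, k=2
  running=6, done=False, k=3
  running=10, done=False, k=4
  running=15, done=True, k=5

Final answer: 15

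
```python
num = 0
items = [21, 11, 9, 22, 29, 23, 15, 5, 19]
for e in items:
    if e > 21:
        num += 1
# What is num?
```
Trace:
  num=0
  num=0, e=21
  num=0, e=11
  num=0, e=9
  num=1, e=22
  num=2, e=29
  num=3, e=23
  num=3, e=15
  num=3, e=5
  num=3, e=19

Final answer: 3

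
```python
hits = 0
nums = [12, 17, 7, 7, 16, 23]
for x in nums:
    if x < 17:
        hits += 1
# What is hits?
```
Trace:
  hits=0
  hits=1, x=12
  hits=1, x=17
  hits=2, x=7
  hits=3, x=7
  hits=4, x=16
  hits=4, x=23

Final answer: 4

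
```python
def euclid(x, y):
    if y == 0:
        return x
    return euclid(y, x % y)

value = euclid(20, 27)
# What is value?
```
Call trace:
euclid(x=20, y=27)
  euclid(x=27, y=20)
    euclid(x=20, y=7)
      euclid(x=7, y=6)
        euclid(x=6, y=1)
          euclid(x=1, y=0)
          -> return 1
        -> return 1
      -> return 1
    -> return 1
  -> return 1
-> return 1

Final answer: 1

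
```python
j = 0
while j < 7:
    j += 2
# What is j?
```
Trace:
  j=0
  j=2
  j=4
  j=6
  j=8

Final answer: 8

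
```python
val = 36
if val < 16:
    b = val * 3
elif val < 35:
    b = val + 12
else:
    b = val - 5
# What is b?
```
Trace:
  val=36
  val=36, b=31

Final answer: 31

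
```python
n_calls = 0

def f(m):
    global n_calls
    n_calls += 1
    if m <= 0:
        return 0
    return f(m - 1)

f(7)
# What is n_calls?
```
Call trace:
f(m=7)
  f(m=6)
    f(m=5)
      f(m=4)
        f(m=3)
          f(m=2)
            f(m=1)
              f(m=0)
              -> return 0
            -> return 0
          -> return 0
        -> return 0
      -> return 0
    -> return 0
  -> return 0
-> return 0

n_calls is incremented once per call. f is entered once for each m = 7, 6, 5, 4, 3, 2, 1, 0 (the m <= 0 call returns without recursing), i.e. 7 + 1 calls.
n_calls = 8

Final answer: 8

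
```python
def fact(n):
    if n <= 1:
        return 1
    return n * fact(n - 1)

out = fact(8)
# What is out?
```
Call trace:
fact(n=8)
  fact(n=7)
    fact(n=6)
      fact(n=5)
        fact(n=4)
          fact(n=3)
            fact(n=2)
              fact(n=1)
              -> return 1
            -> return 2
          -> return 6
        -> return 24
      -> return 120
    -> return 720
  -> return 5040
-> return 40320

Final answer: 40320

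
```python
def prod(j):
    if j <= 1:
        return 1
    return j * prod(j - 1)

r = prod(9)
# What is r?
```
Call trace:
prod(j=9)
  prod(j=8)
    prod(j=7)
      prod(j=6)
        prod(j=5)
          prod(j=4)
            prod(j=3)
              prod(j=2)
                prod(j=1)
                -> return 1
              -> return 2
            -> return 6
          -> return 24
        -> return 120
      -> return 720
    -> return 5040
  -> return 40320
-> return 362880

Final answer: 362880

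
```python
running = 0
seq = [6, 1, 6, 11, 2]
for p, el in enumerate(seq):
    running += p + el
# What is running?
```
Trace:
  running=0
  running=6, p=0, el=6
  running=8, p=1, el=1
  running=16, p=2, el=6
  running=30, p=3, el=11
  running=36, p=4, el=2

Final answer: 36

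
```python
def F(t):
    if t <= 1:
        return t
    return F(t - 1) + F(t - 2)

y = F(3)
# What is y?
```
Call trace:
F(t=3)
  F(t=2)
    F(t=1)
    -> return 1
    F(t=0)
    -> return 0
  -> return 1
  F(t=1)
  -> return 1
-> return 2

Final answer: 2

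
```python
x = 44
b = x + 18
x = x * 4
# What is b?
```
Trace:
  x=44
  x=44, b=62
  x=176, b=62

Final answer: 62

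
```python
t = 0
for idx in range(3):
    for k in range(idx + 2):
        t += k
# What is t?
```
Trace:
  t=0
  t=0, idx=0, k=0
  t=1, idx=0, k=1
  t=1, idx=1, k=0
  t=2, idx=1, k=1
  t=4, idx=1, k=2
  t=4, idx=2, k=0
  t=5, idx=2, k=1
  t=7, idx=2, k=2
  t=10, idx=2, k=3

Final answer: 10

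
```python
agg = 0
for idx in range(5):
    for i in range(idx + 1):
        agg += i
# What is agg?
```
Trace:
  agg=0
  agg=0, idx=0, i=0
  agg=0, idx=1, i=0
  agg=1, idx=1, i=1
  agg=1, idx=2, i=0
  agg=2, idx=2, i=1
  agg=4, idx=2, i=2
  agg=4, idx=3, i=0
  agg=5, idx=3, i=1
  agg=7, idx=3, i=2
  agg=10, idx=3, i=3
  agg=10, idx=4, i=0
  agg=11, idx=4, i=1
  agg=13, idx=4, i=2
  agg=16, idx=4, i=3
  agg=20, idx=4, i=4

Final answer: 20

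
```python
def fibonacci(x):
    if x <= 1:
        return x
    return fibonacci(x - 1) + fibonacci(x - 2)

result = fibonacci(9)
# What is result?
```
Call trace (a repeated sub-call is expanded the first time; later identical calls just restate its return value):
fibonacci(x=9)
  fibonacci(x=8)
    fibonacci(x=7)
      fibonacci(x=6)
        fibonacci(x=5)
          fibonacci(x=4)
            fibonacci(x=3)
              fibonacci(x=2)
                fibonacci(x=1)
                -> return 1
                fibonacci(x=0)
                -> return 0
              -> return 1
              fibonacci(x=1)
              -> return 1
            -> return 2
            fibonacci(x=2) -> return 1  (same call as traced above)
          -> return 3
          fibonacci(x=3) -> return 2  (same call as traced above)
        -> return 5
        fibonacci(x=4) -> return 3  (same call as traced above)
      -> return 8
      fibonacci(x=5) -> return 5  (same call as traced above)
    -> return 13
    fibonacci(x=6) -> return 8  (same call as traced above)
  -> return 21
  fibonacci(x=7) -> return 13  (same call as traced above)
-> return 34

Final answer: 34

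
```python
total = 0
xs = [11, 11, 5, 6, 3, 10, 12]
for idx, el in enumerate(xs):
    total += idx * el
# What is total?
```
Trace:
  total=0
  total=0, idx=0, el=11
  total=11, idx=1, el=11
  total=21, idx=2, el=5
  total=39, idx=3, el=6
  total=51, idx=4, el=3
  total=101, idx=5, el=10
  total=173, idx=6, el=12

Final answer: 173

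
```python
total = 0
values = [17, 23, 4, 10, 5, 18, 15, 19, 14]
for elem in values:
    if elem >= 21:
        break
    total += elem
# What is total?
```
Trace:
  total=0
  total=17, elem=17
  total=17, elem=23

Final answer: 17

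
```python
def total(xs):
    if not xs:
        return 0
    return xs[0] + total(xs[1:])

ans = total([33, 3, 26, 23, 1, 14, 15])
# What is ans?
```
Call trace:
total(xs=[33, 3, 26, 23, 1, 14, 15])
  total(xs=[3, 26, 23, 1, 14, 15])
    total(xs=[26, 23, 1, 14, 15])
      total(xs=[23, 1, 14, 15])
        total(xs=[1, 14, 15])
          total(xs=[14, 15])
            total(xs=[15])
              total(xs=[])
              -> return 0
            -> return 15
          -> return 29
        -> return 30
      -> return 53
    -> return 79
  -> return 82
-> return 115

Final answer: 115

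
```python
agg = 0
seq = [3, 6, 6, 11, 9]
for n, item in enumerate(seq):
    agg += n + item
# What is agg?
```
Trace:
  agg=0
  agg=3, n=0, item=3
  agg=10, n=1, item=6
  agg=18, n=2, item=6
  agg=32, n=3, item=11
  agg=45, n=4, item=9

Final answer: 45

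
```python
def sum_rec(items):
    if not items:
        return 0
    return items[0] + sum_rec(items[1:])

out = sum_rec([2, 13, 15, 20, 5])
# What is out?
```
Call trace:
sum_rec(items=[2, 13, 15, 20, 5])
  sum_rec(items=[13, 15, 20, 5])
    sum_rec(items=[15, 20, 5])
      sum_rec(items=[20, 5])
        sum_rec(items=[5])
          sum_rec(items=[])
          -> return 0
        -> return 5
      -> return 25
    -> return 40
  -> return 53
-> return 55

Final answer: 55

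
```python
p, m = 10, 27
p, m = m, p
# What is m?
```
Trace:
  p=10, m=27
  p=27, m=10

Final answer: 10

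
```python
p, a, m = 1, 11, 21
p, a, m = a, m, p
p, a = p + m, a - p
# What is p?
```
Trace:
  p=1, a=11, m=21
  p=11, a=21, m=1
  p=12, a=10, m=1

Final answer: 12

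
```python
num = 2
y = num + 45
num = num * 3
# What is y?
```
Trace:
  num=2
  num=2, y=47
  num=6, y=47

Final answer: 47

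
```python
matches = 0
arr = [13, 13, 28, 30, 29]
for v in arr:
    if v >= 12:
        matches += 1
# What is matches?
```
Trace:
  matches=0
  matches=1, v=13
  matches=2, v=13
  matches=3, v=28
  matches=4, v=30
  matches=5, v=29

Final answer: 5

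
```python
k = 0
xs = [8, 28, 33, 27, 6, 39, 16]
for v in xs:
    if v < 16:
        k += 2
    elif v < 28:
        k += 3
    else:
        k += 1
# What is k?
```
Trace:
  k=0
  k=2, v=8
  k=3, v=28
  k=4, v=33
  k=7, v=27
  k=9, v=6
  k=10, v=39
  k=13, v=16

Final answer: 13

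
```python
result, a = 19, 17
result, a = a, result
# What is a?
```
Trace:
  result=19, a=17
  result=17, a=19

Final answer: 19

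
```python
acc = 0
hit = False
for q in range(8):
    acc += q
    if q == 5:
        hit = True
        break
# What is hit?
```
Trace:
  acc=0
  acc=0, hit=False
  acc=0, hit=False, q=0
  acc=1, hit=False, q=1
  acc=3, hit=False, q=2
  acc=6, hit=False, q=3
  acc=10, hit=False, q=4
  acc=15, hit=True, q=5

Final answer: True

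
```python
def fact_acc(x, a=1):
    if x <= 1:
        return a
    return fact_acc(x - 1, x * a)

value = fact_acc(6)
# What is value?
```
Call trace:
fact_acc(x=6, a=1)
  fact_acc(x=5, a=6)
    fact_acc(x=4, a=30)
      fact_acc(x=3, a=120)
        fact_acc(x=2, a=360)
          fact_acc(x=1, a=720)
          -> return 720
        -> return 720
      -> return 720
    -> return 720
  -> return 720
-> return 720

Final answer: 720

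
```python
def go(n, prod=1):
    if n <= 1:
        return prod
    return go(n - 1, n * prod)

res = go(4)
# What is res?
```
Call trace:
go(n=4, prod=1)
  go(n=3, prod=4)
    go(n=2, prod=12)
      go(n=1, prod=24)
      -> return 24
    -> return 24
  -> return 24
-> return 24

Final answer: 24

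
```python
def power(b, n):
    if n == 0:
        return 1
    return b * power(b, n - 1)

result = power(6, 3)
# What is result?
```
Call trace:
power(b=6, n=3)
  power(b=6, n=2)
    power(b=6, n=1)
      power(b=6, n=0)
      -> return 1
    -> return 6
  -> return 36
-> return 216

Final answer: 216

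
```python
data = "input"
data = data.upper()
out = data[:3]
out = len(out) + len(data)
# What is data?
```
Trace:
  data='input'
  data='INPUT'
  data='INPUT', out='INP'
  data='INPUT', out=8

Final answer: 'INPUT'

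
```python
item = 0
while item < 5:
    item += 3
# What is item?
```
Trace:
  item=0
  item=3
  item=6

Final answer: 6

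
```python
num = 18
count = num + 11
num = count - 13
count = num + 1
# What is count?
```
Trace:
  num=18
  num=18, count=29
  num=16, count=29
  num=16, count=17

Final answer: 17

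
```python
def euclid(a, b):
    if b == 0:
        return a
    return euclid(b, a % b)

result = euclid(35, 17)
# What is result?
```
Call trace:
euclid(a=35, b=17)
  euclid(a=17, b=1)
    euclid(a=1, b=0)
    -> return 1
  -> return 1
-> return 1

Final answer: 1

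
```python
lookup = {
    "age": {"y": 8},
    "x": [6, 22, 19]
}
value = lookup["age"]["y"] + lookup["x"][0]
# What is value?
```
Trace:
  lookup={'age': {'y': 8}, 'x': [6, 22, 19]}
  lookup={'age': {'y': 8}, 'x': [6, 22, 19]}, value=14

Final answer: 14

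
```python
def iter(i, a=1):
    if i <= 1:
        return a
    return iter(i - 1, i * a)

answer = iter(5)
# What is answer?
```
Call trace:
iter(i=5, a=1)
  iter(i=4, a=5)
    iter(i=3, a=20)
      iter(i=2, a=60)
        iter(i=1, a=120)
        -> return 120
      -> return 120
    -> return 120
  -> return 120
-> return 120

Final answer: 120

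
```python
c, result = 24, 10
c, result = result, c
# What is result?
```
Trace:
  c=24, result=10
  c=10, result=24

Final answer: 24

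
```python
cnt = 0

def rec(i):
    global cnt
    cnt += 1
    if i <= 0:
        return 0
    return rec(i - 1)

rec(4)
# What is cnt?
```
Call trace:
rec(i=4)
  rec(i=3)
    rec(i=2)
      rec(i=1)
        rec(i=0)
        -> return 0
      -> return 0
    -> return 0
  -> return 0
-> return 0

cnt is incremented once per call. rec is entered once for each i = 4, 3, 2, 1, 0 (the i <= 0 call returns without recursing), i.e. 4 + 1 calls.
cnt = 5

Final answer: 5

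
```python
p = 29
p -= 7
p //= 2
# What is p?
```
Trace:
  p=29
  p=22
  p=11

Final answer: 11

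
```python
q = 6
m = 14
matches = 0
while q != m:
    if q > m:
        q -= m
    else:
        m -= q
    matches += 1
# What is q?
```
Trace:
  q=6
  q=6, m=14
  q=6, m=14, matches=0
  q=6, m=8, matches=1
  q=6, m=2, matches=2
  q=4, m=2, matches=3
  q=2, m=2, matches=4

Final answer: 2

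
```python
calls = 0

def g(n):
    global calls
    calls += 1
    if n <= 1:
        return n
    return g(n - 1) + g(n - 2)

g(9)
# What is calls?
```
Call trace (a repeated sub-call is expanded the first time; later identical calls just restate its return value):
g(n=9)
  g(n=8)
    g(n=7)
      g(n=6)
        g(n=5)
          g(n=4)
            g(n=3)
              g(n=2)
                g(n=1)
                -> return 1
                g(n=0)
                -> return 0
              -> return 1
              g(n=1)
              -> return 1
            -> return 2
            g(n=2) -> return 1  (same call as traced above)
          -> return 3
          g(n=3) -> return 2  (same call as traced above)
        -> return 5
        g(n=4) -> return 3  (same call as traced above)
      -> return 8
      g(n=5) -> return 5  (same call as traced above)
    -> return 13
    g(n=6) -> return 8  (same call as traced above)
  -> return 21
  g(n=7) -> return 13  (same call as traced above)
-> return 34

calls is incremented once per call, so count the calls in each subtree. Let C(n) = number of calls made by g(n).
C(0) = C(1) = 1 (base case, no recursion); C(n) = 1 + C(n - 1) + C(n - 2) otherwise.
C(2) = 1 + C(1) + C(0) = 1 + 1 + 1 = 3
C(3) = 1 + C(2) + C(1) = 1 + 3 + 1 = 5
C(4) = 1 + C(3) + C(2) = 1 + 5 + 3 = 9
C(5) = 1 + C(4) + C(3) = 1 + 9 + 5 = 15
C(6) = 1 + C(5) + C(4) = 1 + 15 + 9 = 25
C(7) = 1 + C(6) + C(5) = 1 + 25 + 15 = 41
C(8) = 1 + C(7) + C(6) = 1 + 41 + 25 = 67
C(9) = 1 + C(8) + C(7) = 1 + 67 + 41 = 109
calls = C(9) = 109

Final answer: 109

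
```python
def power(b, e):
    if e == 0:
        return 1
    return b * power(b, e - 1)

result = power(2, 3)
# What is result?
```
Call trace:
power(b=2, e=3)
  power(b=2, e=2)
    power(b=2, e=1)
      power(b=2, e=0)
      -> return 1
    -> return 2
  -> return 4
-> return 8

Final answer: 8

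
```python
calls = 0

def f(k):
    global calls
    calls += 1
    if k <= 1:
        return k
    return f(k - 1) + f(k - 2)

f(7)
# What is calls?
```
Call trace (a repeated sub-call is expanded the first time; later identical calls just restate its return value):
f(k=7)
  f(k=6)
    f(k=5)
      f(k=4)
        f(k=3)
          f(k=2)
            f(k=1)
            -> return 1
            f(k=0)
            -> return 0
          -> return 1
          f(k=1)
          -> return 1
        -> return 2
        f(k=2) -> return 1  (same call as traced above)
      -> return 3
      f(k=3) -> return 2  (same call as traced above)
    -> return 5
    f(k=4) -> return 3  (same call as traced above)
  -> return 8
  f(k=5) -> return 5  (same call as traced above)
-> return 13

calls is incremented once per call, so count the calls in each subtree. Let C(k) = number of calls made by f(k).
C(0) = C(1) = 1 (base case, no recursion); C(k) = 1 + C(k - 1) + C(k - 2) otherwise.
C(2) = 1 + C(1) + C(0) = 1 + 1 + 1 = 3
C(3) = 1 + C(2) + C(1) = 1 + 3 + 1 = 5
C(4) = 1 + C(3) + C(2) = 1 + 5 + 3 = 9
C(5) = 1 + C(4) + C(3) = 1 + 9 + 5 = 15
C(6) = 1 + C(5) + C(4) = 1 + 15 + 9 = 25
C(7) = 1 + C(6) + C(5) = 1 + 25 + 15 = 41
calls = C(7) = 41

Final answer: 41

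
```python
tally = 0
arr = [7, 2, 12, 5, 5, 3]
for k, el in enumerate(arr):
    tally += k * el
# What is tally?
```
Trace:
  tally=0
  tally=0, k=0, el=7
  tally=2, k=1, el=2
  tally=26, k=2, el=12
  tally=41, k=3, el=5
  tally=61, k=4, el=5
  tally=76, k=5, el=3

Final answer: 76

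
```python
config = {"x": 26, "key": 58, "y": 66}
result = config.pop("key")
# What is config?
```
Trace:
  config={'x': 26, 'key': 58, 'y': 66}
  config={'x': 26, 'y': 66}, result=58

Final answer: {'x': 26, 'y': 66}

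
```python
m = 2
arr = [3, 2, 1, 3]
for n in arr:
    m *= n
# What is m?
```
Trace:
  m=2
  m=6, n=3
  m=12, n=2
  m=12, n=1
  m=36, n=3

Final answer: 36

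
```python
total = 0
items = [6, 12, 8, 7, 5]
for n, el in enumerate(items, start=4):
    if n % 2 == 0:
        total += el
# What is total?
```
Trace:
  total=0
  total=6, n=4, el=6
  total=6, n=5, el=12
  total=14, n=6, el=8
  total=14, n=7, el=7
  total=19, n=8, el=5

Final answer: 19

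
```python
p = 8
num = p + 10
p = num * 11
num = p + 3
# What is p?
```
Trace:
  p=8
  p=8, num=18
  p=198, num=18
  p=198, num=201

Final answer: 198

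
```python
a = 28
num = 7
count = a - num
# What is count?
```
Trace:
  a=28
  a=28, num=7
  a=28, num=7, count=21

Final answer: 21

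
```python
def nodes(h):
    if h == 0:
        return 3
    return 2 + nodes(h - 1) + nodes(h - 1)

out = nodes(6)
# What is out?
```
Call trace (a repeated sub-call is expanded the first time; later identical calls just restate its return value):
nodes(h=6)
  nodes(h=5)
    nodes(h=4)
      nodes(h=3)
        nodes(h=2)
          nodes(h=1)
            nodes(h=0)
            -> return 3
            nodes(h=0)
            -> return 3
          -> return 8
          nodes(h=1) -> return 8  (same call as traced above)
        -> return 18
        nodes(h=2) -> return 18  (same call as traced above)
      -> return 38
      nodes(h=3) -> return 38  (same call as traced above)
    -> return 78
    nodes(h=4) -> return 78  (same call as traced above)
  -> return 158
  nodes(h=5) -> return 158  (same call as traced above)
-> return 318

Final answer: 318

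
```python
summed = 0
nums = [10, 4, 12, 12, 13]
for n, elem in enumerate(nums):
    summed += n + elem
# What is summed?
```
Trace:
  summed=0
  summed=10, n=0, elem=10
  summed=15, n=1, elem=4
  summed=29, n=2, elem=12
  summed=44, n=3, elem=12
  summed=61, n=4, elem=13

Final answer: 61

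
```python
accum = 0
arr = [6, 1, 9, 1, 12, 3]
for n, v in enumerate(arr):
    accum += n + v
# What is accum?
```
Trace:
  accum=0
  accum=6, n=0, v=6
  accum=8, n=1, v=1
  accum=19, n=2, v=9
  accum=23, n=3, v=1
  accum=39, n=4, v=12
  accum=47, n=5, v=3

Final answer: 47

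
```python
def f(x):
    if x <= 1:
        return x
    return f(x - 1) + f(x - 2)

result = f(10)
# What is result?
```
Call trace (a repeated sub-call is expanded the first time; later identical calls just restate its return value):
f(x=10)
  f(x=9)
    f(x=8)
      f(x=7)
        f(x=6)
          f(x=5)
            f(x=4)
              f(x=3)
                f(x=2)
                  f(x=1)
                  -> return 1
                  f(x=0)
                  -> return 0
                -> return 1
                f(x=1)
                -> return 1
              -> return 2
              f(x=2) -> return 1  (same call as traced above)
            -> return 3
            f(x=3) -> return 2  (same call as traced above)
          -> return 5
          f(x=4) -> return 3  (same call as traced above)
        -> return 8
        f(x=5) -> return 5  (same call as traced above)
      -> return 13
      f(x=6) -> return 8  (same call as traced above)
    -> return 21
    f(x=7) -> return 13  (same call as traced above)
  -> return 34
  f(x=8) -> return 21  (same call as traced above)
-> return 55

Final answer: 55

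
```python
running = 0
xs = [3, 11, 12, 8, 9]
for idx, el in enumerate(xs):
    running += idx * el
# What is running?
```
Trace:
  running=0
  running=0, idx=0, el=3
  running=11, idx=1, el=11
  running=35, idx=2, el=12
  running=59, idx=3, el=8
  running=95, idx=4, el=9

Final answer: 95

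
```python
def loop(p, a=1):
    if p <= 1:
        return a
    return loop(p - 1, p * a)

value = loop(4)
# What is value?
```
Call trace:
loop(p=4, a=1)
  loop(p=3, a=4)
    loop(p=2, a=12)
      loop(p=1, a=24)
      -> return 24
    -> return 24
  -> return 24
-> return 24

Final answer: 24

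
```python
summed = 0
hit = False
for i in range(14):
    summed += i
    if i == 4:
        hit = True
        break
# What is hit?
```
Trace:
  summed=0
  summed=0, hit=False
  summed=0, hit=False, i=0
  summed=1, hit=False, i=1
  summed=3, hit=False, i=2
  summed=6, hit=False, i=3
  summed=10, hit=True, i=4

Final answer: True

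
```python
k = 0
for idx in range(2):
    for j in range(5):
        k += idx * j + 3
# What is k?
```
Trace:
  k=0
  k=3, idx=0, j=0
  k=6, idx=0, j=1
  k=9, idx=0, j=2
  k=12, idx=0, j=3
  k=15, idx=0, j=4
  k=18, idx=1, j=0
  k=22, idx=1, j=1
  k=27, idx=1, j=2
  k=33, idx=1, j=3
  k=40, idx=1, j=4

Final answer: 40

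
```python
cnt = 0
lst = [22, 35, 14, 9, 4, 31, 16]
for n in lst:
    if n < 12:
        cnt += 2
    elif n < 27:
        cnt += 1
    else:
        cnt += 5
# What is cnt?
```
Trace:
  cnt=0
  cnt=1, n=22
  cnt=6, n=35
  cnt=7, n=14
  cnt=9, n=9
  cnt=11, n=4
  cnt=16, n=31
  cnt=17, n=16

Final answer: 17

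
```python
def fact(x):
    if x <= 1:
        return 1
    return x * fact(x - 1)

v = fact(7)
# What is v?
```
Call trace:
fact(x=7)
  fact(x=6)
    fact(x=5)
      fact(x=4)
        fact(x=3)
          fact(x=2)
            fact(x=1)
            -> return 1
          -> return 2
        -> return 6
      -> return 24
    -> return 120
  -> return 720
-> return 5040

Final answer: 5040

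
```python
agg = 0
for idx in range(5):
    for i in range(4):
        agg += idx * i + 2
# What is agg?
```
Trace:
  agg=0
  agg=2, idx=0, i=0
  agg=4, idx=0, i=1
  agg=6, idx=0, i=2
  agg=8, idx=0, i=3
  agg=10, idx=1, i=0
  agg=13, idx=1, i=1
  agg=17, idx=1, i=2
  agg=22, idx=1, i=3
  agg=24, idx=2, i=0
  agg=28, idx=2, i=1
  agg=34, idx=2, i=2
  agg=42, idx=2, i=3
  agg=44, idx=3, i=0
  agg=49, idx=3, i=1
  agg=57, idx=3, i=2
  agg=68, idx=3, i=3
  agg=70, idx=4, i=0
  agg=76, idx=4, i=1
  agg=86, idx=4, i=2
  agg=100, idx=4, i=3

Final answer: 100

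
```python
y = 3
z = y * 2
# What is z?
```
Trace:
  y=3
  y=3, z=6

Final answer: 6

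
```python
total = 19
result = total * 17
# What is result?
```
Trace:
  total=19
  total=19, result=323

Final answer: 323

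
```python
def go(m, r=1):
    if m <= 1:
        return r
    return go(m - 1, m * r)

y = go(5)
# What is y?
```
Call trace:
go(m=5, r=1)
  go(m=4, r=5)
    go(m=3, r=20)
      go(m=2, r=60)
        go(m=1, r=120)
        -> return 120
      -> return 120
    -> return 120
  -> return 120
-> return 120

Final answer: 120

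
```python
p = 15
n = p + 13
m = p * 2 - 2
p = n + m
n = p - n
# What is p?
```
Trace:
  p=15
  p=15, n=28
  p=15, n=28, m=28
  p=56, n=28, m=28
  p=56, n=28, m=28

Final answer: 56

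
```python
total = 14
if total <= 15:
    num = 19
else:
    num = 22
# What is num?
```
Trace:
  total=14
  total=14, num=19

Final answer: 19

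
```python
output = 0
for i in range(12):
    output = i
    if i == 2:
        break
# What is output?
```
Trace:
  output=0
  output=0, i=0
  output=1, i=1
  output=2, i=2

Final answer: 2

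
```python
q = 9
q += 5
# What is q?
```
Trace:
  q=9
  q=14

Final answer: 14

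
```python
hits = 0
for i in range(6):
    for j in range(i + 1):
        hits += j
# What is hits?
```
Trace:
  hits=0
  hits=0, i=0, j=0
  hits=0, i=1, j=0
  hits=1, i=1, j=1
  hits=1, i=2, j=0
  hits=2, i=2, j=1
  hits=4, i=2, j=2
  hits=4, i=3, j=0
  hits=5, i=3, j=1
  hits=7, i=3, j=2
  hits=10, i=3, j=3
  hits=10, i=4, j=0
  hits=11, i=4, j=1
  hits=13, i=4, j=2
  hits=16, i=4, j=3
  hits=20, i=4, j=4
  hits=20, i=5, j=0
  hits=21, i=5, j=1
  hits=23, i=5, j=2
  hits=26, i=5, j=3
  hits=30, i=5, j=4
  hits=35, i=5, j=5

Final answer: 35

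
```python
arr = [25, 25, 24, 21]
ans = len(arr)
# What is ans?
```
Trace:
  arr=[25, 25, 24, 21]
  arr=[25, 25, 24, 21], ans=4

Final answer: 4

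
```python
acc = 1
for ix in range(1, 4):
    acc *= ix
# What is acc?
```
Trace:
  acc=1
  acc=1, ix=1
  acc=2, ix=2
  acc=6, ix=3

Final answer: 6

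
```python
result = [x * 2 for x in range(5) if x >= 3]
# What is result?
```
Trace:
  x=0
  x=1
  x=2
  x=3
  x=4
  result=[6, 8]

Final answer: [6, 8]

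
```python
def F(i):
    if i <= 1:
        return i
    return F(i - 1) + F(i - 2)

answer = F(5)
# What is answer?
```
Call trace (a repeated sub-call is expanded the first time; later identical calls just restate its return value):
F(i=5)
  F(i=4)
    F(i=3)
      F(i=2)
        F(i=1)
        -> return 1
        F(i=0)
        -> return 0
      -> return 1
      F(i=1)
      -> return 1
    -> return 2
    F(i=2) -> return 1  (same call as traced above)
  -> return 3
  F(i=3) -> return 2  (same call as traced above)
-> return 5

Final answer: 5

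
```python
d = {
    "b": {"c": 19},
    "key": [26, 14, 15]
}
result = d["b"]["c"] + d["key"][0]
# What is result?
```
Trace:
  d={'b': {'c': 19}, 'key': [26, 14, 15]}
  d={'b': {'c': 19}, 'key': [26, 14, 15]}, result=45

Final answer: 45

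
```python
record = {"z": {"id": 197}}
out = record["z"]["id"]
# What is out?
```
Trace:
  record={'z': {'id': 197}}
  record={'z': {'id': 197}}, out=197

Final answer: 197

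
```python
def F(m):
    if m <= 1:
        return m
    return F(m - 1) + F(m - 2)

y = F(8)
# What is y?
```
Call trace (a repeated sub-call is expanded the first time; later identical calls just restate its return value):
F(m=8)
  F(m=7)
    F(m=6)
      F(m=5)
        F(m=4)
          F(m=3)
            F(m=2)
              F(m=1)
              -> return 1
              F(m=0)
              -> return 0
            -> return 1
            F(m=1)
            -> return 1
          -> return 2
          F(m=2) -> return 1  (same call as traced above)
        -> return 3
        F(m=3) -> return 2  (same call as traced above)
      -> return 5
      F(m=4) -> return 3  (same call as traced above)
    -> return 8
    F(m=5) -> return 5  (same call as traced above)
  -> return 13
  F(m=6) -> return 8  (same call as traced above)
-> return 21

Final answer: 21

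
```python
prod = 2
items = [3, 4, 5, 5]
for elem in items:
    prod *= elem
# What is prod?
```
Trace:
  prod=2
  prod=6, elem=3
  prod=24, elem=4
  prod=120, elem=5
  prod=600, elem=5

Final answer: 600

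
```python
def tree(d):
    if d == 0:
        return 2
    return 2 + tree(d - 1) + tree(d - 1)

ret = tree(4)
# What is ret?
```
Call trace (a repeated sub-call is expanded the first time; later identical calls just restate its return value):
tree(d=4)
  tree(d=3)
    tree(d=2)
      tree(d=1)
        tree(d=0)
        -> return 2
        tree(d=0)
        -> return 2
      -> return 6
      tree(d=1) -> return 6  (same call as traced above)
    -> return 14
    tree(d=2) -> return 14  (same call as traced above)
  -> return 30
  tree(d=3) -> return 30  (same call as traced above)
-> return 62

Final answer: 62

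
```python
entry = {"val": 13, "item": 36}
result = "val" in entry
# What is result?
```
Trace:
  entry={'val': 13, 'item': 36}
  entry={'val': 13, 'item': 36}, result=True

Final answer: True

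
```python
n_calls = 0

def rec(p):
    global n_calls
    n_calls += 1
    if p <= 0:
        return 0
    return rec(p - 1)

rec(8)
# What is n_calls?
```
Call trace:
rec(p=8)
  rec(p=7)
    rec(p=6)
      rec(p=5)
        rec(p=4)
          rec(p=3)
            rec(p=2)
              rec(p=1)
                rec(p=0)
                -> return 0
              -> return 0
            -> return 0
          -> return 0
        -> return 0
      -> return 0
    -> return 0
  -> return 0
-> return 0

n_calls is incremented once per call. rec is entered once for each p = 8, 7, 6, 5, 4, 3, 2, 1, 0 (the p <= 0 call returns without recursing), i.e. 8 + 1 calls.
n_calls = 9

Final answer: 9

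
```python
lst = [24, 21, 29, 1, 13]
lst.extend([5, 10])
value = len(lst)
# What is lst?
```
Trace:
  lst=[24, 21, 29, 1, 13]
  lst=[24, 21, 29, 1, 13, 5, 10]
  lst=[24, 21, 29, 1, 13, 5, 10], value=7

Final answer: [24, 21, 29, 1, 13, 5, 10]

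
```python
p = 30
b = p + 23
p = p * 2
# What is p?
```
Trace:
  p=30
  p=30, b=53
  p=60, b=53

Final answer: 60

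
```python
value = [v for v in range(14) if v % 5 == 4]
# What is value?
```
Trace:
  v=0
  v=1
  v=2
  v=3
  v=4
  v=5
  v=6
  v=7
  v=8
  v=9
  v=10
  v=11
  v=12
  v=13
  value=[4, 9]

Final answer: [4, 9]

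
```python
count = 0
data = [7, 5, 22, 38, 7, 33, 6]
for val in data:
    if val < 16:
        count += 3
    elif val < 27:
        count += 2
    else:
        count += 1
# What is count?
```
Trace:
  count=0
  count=3, val=7
  count=6, val=5
  count=8, val=22
  count=9, val=38
  count=12, val=7
  count=13, val=33
  count=16, val=6

Final answer: 16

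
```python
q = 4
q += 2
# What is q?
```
Trace:
  q=4
  q=6

Final answer: 6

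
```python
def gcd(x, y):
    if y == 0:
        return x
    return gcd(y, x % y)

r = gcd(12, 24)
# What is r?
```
Call trace:
gcd(x=12, y=24)
  gcd(x=24, y=12)
    gcd(x=12, y=0)
    -> return 12
  -> return 12
-> return 12

Final answer: 12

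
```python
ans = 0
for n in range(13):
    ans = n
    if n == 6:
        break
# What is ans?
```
Trace:
  ans=0
  ans=0, n=0
  ans=1, n=1
  ans=2, n=2
  ans=3, n=3
  ans=4, n=4
  ans=5, n=5
  ans=6, n=6

Final answer: 6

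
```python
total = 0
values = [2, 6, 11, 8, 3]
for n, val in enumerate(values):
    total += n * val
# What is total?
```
Trace:
  total=0
  total=0, n=0, val=2
  total=6, n=1, val=6
  total=28, n=2, val=11
  total=52, n=3, val=8
  total=64, n=4, val=3

Final answer: 64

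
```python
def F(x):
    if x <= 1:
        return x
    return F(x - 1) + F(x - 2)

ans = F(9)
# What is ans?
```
Call trace (a repeated sub-call is expanded the first time; later identical calls just restate its return value):
F(x=9)
  F(x=8)
    F(x=7)
      F(x=6)
        F(x=5)
          F(x=4)
            F(x=3)
              F(x=2)
                F(x=1)
                -> return 1
                F(x=0)
                -> return 0
              -> return 1
              F(x=1)
              -> return 1
            -> return 2
            F(x=2) -> return 1  (same call as traced above)
          -> return 3
          F(x=3) -> return 2  (same call as traced above)
        -> return 5
        F(x=4) -> return 3  (same call as traced above)
      -> return 8
      F(x=5) -> return 5  (same call as traced above)
    -> return 13
    F(x=6) -> return 8  (same call as traced above)
  -> return 21
  F(x=7) -> return 13  (same call as traced above)
-> return 34

Final answer: 34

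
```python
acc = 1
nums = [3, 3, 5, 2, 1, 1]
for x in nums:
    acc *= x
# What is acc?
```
Trace:
  acc=1
  acc=3, x=3
  acc=9, x=3
  acc=45, x=5
  acc=90, x=2
  acc=90, x=1
  acc=90, x=1

Final answer: 90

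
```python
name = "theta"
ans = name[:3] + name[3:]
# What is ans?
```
Trace:
  name='theta'
  name='theta', ans='theta'

Final answer: 'theta'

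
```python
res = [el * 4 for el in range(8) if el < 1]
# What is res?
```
Trace:
  el=0
  el=1
  el=2
  el=3
  el=4
  el=5
  el=6
  el=7
  res=[0]

Final answer: [0]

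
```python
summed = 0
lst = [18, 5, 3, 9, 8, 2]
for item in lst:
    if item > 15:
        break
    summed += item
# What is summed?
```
Trace:
  summed=0
  summed=0, item=18

Final answer: 0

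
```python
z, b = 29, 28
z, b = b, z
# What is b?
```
Trace:
  z=29, b=28
  z=28, b=29

Final answer: 29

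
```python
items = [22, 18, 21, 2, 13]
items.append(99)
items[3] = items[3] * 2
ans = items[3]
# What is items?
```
Trace:
  items=[22, 18, 21, 2, 13]
  items=[22, 18, 21, 2, 13, 99]
  items=[22, 18, 21, 4, 13, 99]
  items=[22, 18, 21, 4, 13, 99], ans=4

Final answer: [22, 18, 21, 4, 13, 99]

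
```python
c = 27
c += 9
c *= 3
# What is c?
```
Trace:
  c=27
  c=36
  c=108

Final answer: 108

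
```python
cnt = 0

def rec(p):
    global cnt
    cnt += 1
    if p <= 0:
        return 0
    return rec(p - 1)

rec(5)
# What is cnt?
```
Call trace:
rec(p=5)
  rec(p=4)
    rec(p=3)
      rec(p=2)
        rec(p=1)
          rec(p=0)
          -> return 0
        -> return 0
      -> return 0
    -> return 0
  -> return 0
-> return 0

cnt is incremented once per call. rec is entered once for each p = 5, 4, 3, 2, 1, 0 (the p <= 0 call returns without recursing), i.e. 5 + 1 calls.
cnt = 6

Final answer: 6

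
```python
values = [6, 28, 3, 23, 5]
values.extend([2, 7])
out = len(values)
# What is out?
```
Trace:
  values=[6, 28, 3, 23, 5]
  values=[6, 28, 3, 23, 5, 2, 7]
  values=[6, 28, 3, 23, 5, 2, 7], out=7

Final answer: 7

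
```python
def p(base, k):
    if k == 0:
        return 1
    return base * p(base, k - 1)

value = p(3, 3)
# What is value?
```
Call trace:
p(base=3, k=3)
  p(base=3, k=2)
    p(base=3, k=1)
      p(base=3, k=0)
      -> return 1
    -> return 3
  -> return 9
-> return 27

Final answer: 27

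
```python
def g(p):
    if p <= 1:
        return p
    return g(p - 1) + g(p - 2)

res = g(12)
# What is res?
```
Call trace (a repeated sub-call is expanded the first time; later identical calls just restate its return value):
g(p=12)
  g(p=11)
    g(p=10)
      g(p=9)
        g(p=8)
          g(p=7)
            g(p=6)
              g(p=5)
                g(p=4)
                  g(p=3)
                    g(p=2)
                      g(p=1)
                      -> return 1
                      g(p=0)
                      -> return 0
                    -> return 1
                    g(p=1)
                    -> return 1
                  -> return 2
                  g(p=2) -> return 1  (same call as traced above)
                -> return 3
                g(p=3) -> return 2  (same call as traced above)
              -> return 5
              g(p=4) -> return 3  (same call as traced above)
            -> return 8
            g(p=5) -> return 5  (same call as traced above)
          -> return 13
          g(p=6) -> return 8  (same call as traced above)
        -> return 21
        g(p=7) -> return 13  (same call as traced above)
      -> return 34
      g(p=8) -> return 21  (same call as traced above)
    -> return 55
    g(p=9) -> return 34  (same call as traced above)
  -> return 89
  g(p=10) -> return 55  (same call as traced above)
-> return 144

Final answer: 144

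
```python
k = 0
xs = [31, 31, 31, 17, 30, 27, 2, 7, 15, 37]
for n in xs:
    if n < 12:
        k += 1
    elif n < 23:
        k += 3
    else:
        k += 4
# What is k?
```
Trace:
  k=0
  k=4, n=31
  k=8, n=31
  k=12, n=31
  k=15, n=17
  k=19, n=30
  k=23, n=27
  k=24, n=2
  k=25, n=7
  k=28, n=15
  k=32, n=37

Final answer: 32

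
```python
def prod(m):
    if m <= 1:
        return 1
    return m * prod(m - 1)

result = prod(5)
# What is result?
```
Call trace:
prod(m=5)
  prod(m=4)
    prod(m=3)
      prod(m=2)
        prod(m=1)
        -> return 1
      -> return 2
    -> return 6
  -> return 24
-> return 120

Final answer: 120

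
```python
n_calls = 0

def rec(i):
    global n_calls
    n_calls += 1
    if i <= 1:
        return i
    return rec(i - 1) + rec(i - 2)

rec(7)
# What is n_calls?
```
Call trace (a repeated sub-call is expanded the first time; later identical calls just restate its return value):
rec(i=7)
  rec(i=6)
    rec(i=5)
      rec(i=4)
        rec(i=3)
          rec(i=2)
            rec(i=1)
            -> return 1
            rec(i=0)
            -> return 0
          -> return 1
          rec(i=1)
          -> return 1
        -> return 2
        rec(i=2) -> return 1  (same call as traced above)
      -> return 3
      rec(i=3) -> return 2  (same call as traced above)
    -> return 5
    rec(i=4) -> return 3  (same call as traced above)
  -> return 8
  rec(i=5) -> return 5  (same call as traced above)
-> return 13

n_calls is incremented once per call, so count the calls in each subtree. Let C(i) = number of calls made by rec(i).
C(0) = C(1) = 1 (base case, no recursion); C(i) = 1 + C(i - 1) + C(i - 2) otherwise.
C(2) = 1 + C(1) + C(0) = 1 + 1 + 1 = 3
C(3) = 1 + C(2) + C(1) = 1 + 3 + 1 = 5
C(4) = 1 + C(3) + C(2) = 1 + 5 + 3 = 9
C(5) = 1 + C(4) + C(3) = 1 + 9 + 5 = 15
C(6) = 1 + C(5) + C(4) = 1 + 15 + 9 = 25
C(7) = 1 + C(6) + C(5) = 1 + 25 + 15 = 41
n_calls = C(7) = 41

Final answer: 41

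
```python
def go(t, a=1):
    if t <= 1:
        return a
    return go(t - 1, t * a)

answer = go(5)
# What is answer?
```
Call trace:
go(t=5, a=1)
  go(t=4, a=5)
    go(t=3, a=20)
      go(t=2, a=60)
        go(t=1, a=120)
        -> return 120
      -> return 120
    -> return 120
  -> return 120
-> return 120

Final answer: 120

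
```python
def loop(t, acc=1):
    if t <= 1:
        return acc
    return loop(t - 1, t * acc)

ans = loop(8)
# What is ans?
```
Call trace:
loop(t=8, acc=1)
  loop(t=7, acc=8)
    loop(t=6, acc=56)
      loop(t=5, acc=336)
        loop(t=4, acc=1680)
          loop(t=3, acc=6720)
            loop(t=2, acc=20160)
              loop(t=1, acc=40320)
              -> return 40320
            -> return 40320
          -> return 40320
        -> return 40320
      -> return 40320
    -> return 40320
  -> return 40320
-> return 40320

Final answer: 40320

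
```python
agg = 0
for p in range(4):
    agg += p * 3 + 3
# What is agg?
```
Trace:
  agg=0
  agg=3, p=0
  agg=9, p=1
  agg=18, p=2
  agg=30, p=3

Final answer: 30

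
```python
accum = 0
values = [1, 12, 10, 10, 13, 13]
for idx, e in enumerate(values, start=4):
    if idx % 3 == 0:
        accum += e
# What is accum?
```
Trace:
  accum=0
  accum=0, idx=4, e=1
  accum=0, idx=5, e=12
  accum=10, idx=6, e=10
  accum=10, idx=7, e=10
  accum=10, idx=8, e=13
  accum=23, idx=9, e=13

Final answer: 23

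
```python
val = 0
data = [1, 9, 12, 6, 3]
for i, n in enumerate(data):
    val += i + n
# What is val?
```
Trace:
  val=0
  val=1, i=0, n=1
  val=11, i=1, n=9
  val=25, i=2, n=12
  val=34, i=3, n=6
  val=41, i=4, n=3

Final answer: 41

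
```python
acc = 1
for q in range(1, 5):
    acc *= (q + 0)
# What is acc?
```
Trace:
  acc=1
  acc=1, q=1
  acc=2, q=2
  acc=6, q=3
  acc=24, q=4

Final answer: 24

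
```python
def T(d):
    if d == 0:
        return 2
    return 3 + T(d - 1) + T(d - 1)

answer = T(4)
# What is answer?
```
Call trace (a repeated sub-call is expanded the first time; later identical calls just restate its return value):
T(d=4)
  T(d=3)
    T(d=2)
      T(d=1)
        T(d=0)
        -> return 2
        T(d=0)
        -> return 2
      -> return 7
      T(d=1) -> return 7  (same call as traced above)
    -> return 17
    T(d=2) -> return 17  (same call as traced above)
  -> return 37
  T(d=3) -> return 37  (same call as traced above)
-> return 77

Final answer: 77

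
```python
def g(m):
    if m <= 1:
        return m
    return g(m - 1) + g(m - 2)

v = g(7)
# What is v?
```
Call trace (a repeated sub-call is expanded the first time; later identical calls just restate its return value):
g(m=7)
  g(m=6)
    g(m=5)
      g(m=4)
        g(m=3)
          g(m=2)
            g(m=1)
            -> return 1
            g(m=0)
            -> return 0
          -> return 1
          g(m=1)
          -> return 1
        -> return 2
        g(m=2) -> return 1  (same call as traced above)
      -> return 3
      g(m=3) -> return 2  (same call as traced above)
    -> return 5
    g(m=4) -> return 3  (same call as traced above)
  -> return 8
  g(m=5) -> return 5  (same call as traced above)
-> return 13

Final answer: 13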